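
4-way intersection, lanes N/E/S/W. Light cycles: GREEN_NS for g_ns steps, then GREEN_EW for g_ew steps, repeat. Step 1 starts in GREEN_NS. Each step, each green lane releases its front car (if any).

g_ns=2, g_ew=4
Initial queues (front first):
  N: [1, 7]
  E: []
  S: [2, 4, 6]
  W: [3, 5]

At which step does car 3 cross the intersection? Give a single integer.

Step 1 [NS]: N:car1-GO,E:wait,S:car2-GO,W:wait | queues: N=1 E=0 S=2 W=2
Step 2 [NS]: N:car7-GO,E:wait,S:car4-GO,W:wait | queues: N=0 E=0 S=1 W=2
Step 3 [EW]: N:wait,E:empty,S:wait,W:car3-GO | queues: N=0 E=0 S=1 W=1
Step 4 [EW]: N:wait,E:empty,S:wait,W:car5-GO | queues: N=0 E=0 S=1 W=0
Step 5 [EW]: N:wait,E:empty,S:wait,W:empty | queues: N=0 E=0 S=1 W=0
Step 6 [EW]: N:wait,E:empty,S:wait,W:empty | queues: N=0 E=0 S=1 W=0
Step 7 [NS]: N:empty,E:wait,S:car6-GO,W:wait | queues: N=0 E=0 S=0 W=0
Car 3 crosses at step 3

3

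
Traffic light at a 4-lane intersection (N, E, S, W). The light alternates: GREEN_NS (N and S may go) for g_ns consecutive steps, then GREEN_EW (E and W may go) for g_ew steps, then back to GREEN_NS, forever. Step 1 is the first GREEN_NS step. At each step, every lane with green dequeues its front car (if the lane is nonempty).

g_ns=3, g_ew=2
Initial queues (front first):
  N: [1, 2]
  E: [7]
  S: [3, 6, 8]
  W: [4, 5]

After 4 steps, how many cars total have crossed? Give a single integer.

Answer: 7

Derivation:
Step 1 [NS]: N:car1-GO,E:wait,S:car3-GO,W:wait | queues: N=1 E=1 S=2 W=2
Step 2 [NS]: N:car2-GO,E:wait,S:car6-GO,W:wait | queues: N=0 E=1 S=1 W=2
Step 3 [NS]: N:empty,E:wait,S:car8-GO,W:wait | queues: N=0 E=1 S=0 W=2
Step 4 [EW]: N:wait,E:car7-GO,S:wait,W:car4-GO | queues: N=0 E=0 S=0 W=1
Cars crossed by step 4: 7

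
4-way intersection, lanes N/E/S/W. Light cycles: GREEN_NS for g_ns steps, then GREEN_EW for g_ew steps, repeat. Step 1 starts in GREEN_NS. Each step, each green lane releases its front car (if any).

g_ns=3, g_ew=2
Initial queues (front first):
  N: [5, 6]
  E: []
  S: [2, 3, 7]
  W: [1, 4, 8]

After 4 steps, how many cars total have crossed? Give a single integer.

Answer: 6

Derivation:
Step 1 [NS]: N:car5-GO,E:wait,S:car2-GO,W:wait | queues: N=1 E=0 S=2 W=3
Step 2 [NS]: N:car6-GO,E:wait,S:car3-GO,W:wait | queues: N=0 E=0 S=1 W=3
Step 3 [NS]: N:empty,E:wait,S:car7-GO,W:wait | queues: N=0 E=0 S=0 W=3
Step 4 [EW]: N:wait,E:empty,S:wait,W:car1-GO | queues: N=0 E=0 S=0 W=2
Cars crossed by step 4: 6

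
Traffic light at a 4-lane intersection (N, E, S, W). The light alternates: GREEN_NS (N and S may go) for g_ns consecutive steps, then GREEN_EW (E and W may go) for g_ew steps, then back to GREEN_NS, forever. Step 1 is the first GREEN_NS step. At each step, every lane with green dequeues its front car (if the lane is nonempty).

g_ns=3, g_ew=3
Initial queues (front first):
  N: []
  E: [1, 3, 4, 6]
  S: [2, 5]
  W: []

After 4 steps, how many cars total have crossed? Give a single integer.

Step 1 [NS]: N:empty,E:wait,S:car2-GO,W:wait | queues: N=0 E=4 S=1 W=0
Step 2 [NS]: N:empty,E:wait,S:car5-GO,W:wait | queues: N=0 E=4 S=0 W=0
Step 3 [NS]: N:empty,E:wait,S:empty,W:wait | queues: N=0 E=4 S=0 W=0
Step 4 [EW]: N:wait,E:car1-GO,S:wait,W:empty | queues: N=0 E=3 S=0 W=0
Cars crossed by step 4: 3

Answer: 3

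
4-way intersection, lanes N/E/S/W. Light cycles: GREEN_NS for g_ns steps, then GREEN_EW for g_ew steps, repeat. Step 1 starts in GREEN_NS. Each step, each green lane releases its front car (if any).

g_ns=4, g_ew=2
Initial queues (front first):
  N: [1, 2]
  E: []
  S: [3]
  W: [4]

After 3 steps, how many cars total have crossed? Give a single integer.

Step 1 [NS]: N:car1-GO,E:wait,S:car3-GO,W:wait | queues: N=1 E=0 S=0 W=1
Step 2 [NS]: N:car2-GO,E:wait,S:empty,W:wait | queues: N=0 E=0 S=0 W=1
Step 3 [NS]: N:empty,E:wait,S:empty,W:wait | queues: N=0 E=0 S=0 W=1
Cars crossed by step 3: 3

Answer: 3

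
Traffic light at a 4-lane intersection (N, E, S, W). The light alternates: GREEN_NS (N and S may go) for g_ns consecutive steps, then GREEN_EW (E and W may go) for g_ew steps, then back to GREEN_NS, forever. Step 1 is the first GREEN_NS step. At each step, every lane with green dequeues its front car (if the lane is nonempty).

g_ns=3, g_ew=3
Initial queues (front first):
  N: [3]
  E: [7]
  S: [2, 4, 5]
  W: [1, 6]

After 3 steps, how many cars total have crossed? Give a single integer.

Step 1 [NS]: N:car3-GO,E:wait,S:car2-GO,W:wait | queues: N=0 E=1 S=2 W=2
Step 2 [NS]: N:empty,E:wait,S:car4-GO,W:wait | queues: N=0 E=1 S=1 W=2
Step 3 [NS]: N:empty,E:wait,S:car5-GO,W:wait | queues: N=0 E=1 S=0 W=2
Cars crossed by step 3: 4

Answer: 4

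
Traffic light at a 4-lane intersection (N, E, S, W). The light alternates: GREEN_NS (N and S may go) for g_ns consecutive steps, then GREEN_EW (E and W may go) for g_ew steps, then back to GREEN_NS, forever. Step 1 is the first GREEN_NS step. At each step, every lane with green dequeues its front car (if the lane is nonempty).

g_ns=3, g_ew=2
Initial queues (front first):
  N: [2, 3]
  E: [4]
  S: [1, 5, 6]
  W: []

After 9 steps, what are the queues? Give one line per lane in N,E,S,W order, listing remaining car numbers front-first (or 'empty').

Step 1 [NS]: N:car2-GO,E:wait,S:car1-GO,W:wait | queues: N=1 E=1 S=2 W=0
Step 2 [NS]: N:car3-GO,E:wait,S:car5-GO,W:wait | queues: N=0 E=1 S=1 W=0
Step 3 [NS]: N:empty,E:wait,S:car6-GO,W:wait | queues: N=0 E=1 S=0 W=0
Step 4 [EW]: N:wait,E:car4-GO,S:wait,W:empty | queues: N=0 E=0 S=0 W=0

N: empty
E: empty
S: empty
W: empty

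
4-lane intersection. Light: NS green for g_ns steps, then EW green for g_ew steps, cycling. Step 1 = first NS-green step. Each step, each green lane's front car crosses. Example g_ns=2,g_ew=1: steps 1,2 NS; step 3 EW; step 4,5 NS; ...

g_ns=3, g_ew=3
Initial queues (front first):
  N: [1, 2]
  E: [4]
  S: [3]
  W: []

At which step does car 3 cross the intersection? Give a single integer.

Step 1 [NS]: N:car1-GO,E:wait,S:car3-GO,W:wait | queues: N=1 E=1 S=0 W=0
Step 2 [NS]: N:car2-GO,E:wait,S:empty,W:wait | queues: N=0 E=1 S=0 W=0
Step 3 [NS]: N:empty,E:wait,S:empty,W:wait | queues: N=0 E=1 S=0 W=0
Step 4 [EW]: N:wait,E:car4-GO,S:wait,W:empty | queues: N=0 E=0 S=0 W=0
Car 3 crosses at step 1

1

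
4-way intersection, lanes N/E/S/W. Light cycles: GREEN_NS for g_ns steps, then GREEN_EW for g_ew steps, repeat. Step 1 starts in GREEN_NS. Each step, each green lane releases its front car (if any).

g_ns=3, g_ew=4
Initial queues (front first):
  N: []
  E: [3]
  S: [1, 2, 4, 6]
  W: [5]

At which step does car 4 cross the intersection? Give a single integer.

Step 1 [NS]: N:empty,E:wait,S:car1-GO,W:wait | queues: N=0 E=1 S=3 W=1
Step 2 [NS]: N:empty,E:wait,S:car2-GO,W:wait | queues: N=0 E=1 S=2 W=1
Step 3 [NS]: N:empty,E:wait,S:car4-GO,W:wait | queues: N=0 E=1 S=1 W=1
Step 4 [EW]: N:wait,E:car3-GO,S:wait,W:car5-GO | queues: N=0 E=0 S=1 W=0
Step 5 [EW]: N:wait,E:empty,S:wait,W:empty | queues: N=0 E=0 S=1 W=0
Step 6 [EW]: N:wait,E:empty,S:wait,W:empty | queues: N=0 E=0 S=1 W=0
Step 7 [EW]: N:wait,E:empty,S:wait,W:empty | queues: N=0 E=0 S=1 W=0
Step 8 [NS]: N:empty,E:wait,S:car6-GO,W:wait | queues: N=0 E=0 S=0 W=0
Car 4 crosses at step 3

3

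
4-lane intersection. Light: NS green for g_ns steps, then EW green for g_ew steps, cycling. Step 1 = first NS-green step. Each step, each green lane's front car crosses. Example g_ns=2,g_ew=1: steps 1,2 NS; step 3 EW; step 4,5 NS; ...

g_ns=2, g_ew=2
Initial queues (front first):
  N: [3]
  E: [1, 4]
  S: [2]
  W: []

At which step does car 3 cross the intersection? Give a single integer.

Step 1 [NS]: N:car3-GO,E:wait,S:car2-GO,W:wait | queues: N=0 E=2 S=0 W=0
Step 2 [NS]: N:empty,E:wait,S:empty,W:wait | queues: N=0 E=2 S=0 W=0
Step 3 [EW]: N:wait,E:car1-GO,S:wait,W:empty | queues: N=0 E=1 S=0 W=0
Step 4 [EW]: N:wait,E:car4-GO,S:wait,W:empty | queues: N=0 E=0 S=0 W=0
Car 3 crosses at step 1

1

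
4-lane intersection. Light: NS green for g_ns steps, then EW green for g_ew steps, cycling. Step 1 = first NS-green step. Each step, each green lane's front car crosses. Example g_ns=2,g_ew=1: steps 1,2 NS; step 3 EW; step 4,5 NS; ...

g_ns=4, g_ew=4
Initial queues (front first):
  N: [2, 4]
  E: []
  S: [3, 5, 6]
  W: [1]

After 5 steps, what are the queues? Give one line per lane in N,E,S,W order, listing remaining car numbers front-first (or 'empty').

Step 1 [NS]: N:car2-GO,E:wait,S:car3-GO,W:wait | queues: N=1 E=0 S=2 W=1
Step 2 [NS]: N:car4-GO,E:wait,S:car5-GO,W:wait | queues: N=0 E=0 S=1 W=1
Step 3 [NS]: N:empty,E:wait,S:car6-GO,W:wait | queues: N=0 E=0 S=0 W=1
Step 4 [NS]: N:empty,E:wait,S:empty,W:wait | queues: N=0 E=0 S=0 W=1
Step 5 [EW]: N:wait,E:empty,S:wait,W:car1-GO | queues: N=0 E=0 S=0 W=0

N: empty
E: empty
S: empty
W: empty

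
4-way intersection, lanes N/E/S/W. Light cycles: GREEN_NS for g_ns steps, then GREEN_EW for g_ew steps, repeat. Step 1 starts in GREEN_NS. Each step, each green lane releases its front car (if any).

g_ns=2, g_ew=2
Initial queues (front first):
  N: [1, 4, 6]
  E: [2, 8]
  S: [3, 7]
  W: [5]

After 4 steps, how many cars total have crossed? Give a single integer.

Answer: 7

Derivation:
Step 1 [NS]: N:car1-GO,E:wait,S:car3-GO,W:wait | queues: N=2 E=2 S=1 W=1
Step 2 [NS]: N:car4-GO,E:wait,S:car7-GO,W:wait | queues: N=1 E=2 S=0 W=1
Step 3 [EW]: N:wait,E:car2-GO,S:wait,W:car5-GO | queues: N=1 E=1 S=0 W=0
Step 4 [EW]: N:wait,E:car8-GO,S:wait,W:empty | queues: N=1 E=0 S=0 W=0
Cars crossed by step 4: 7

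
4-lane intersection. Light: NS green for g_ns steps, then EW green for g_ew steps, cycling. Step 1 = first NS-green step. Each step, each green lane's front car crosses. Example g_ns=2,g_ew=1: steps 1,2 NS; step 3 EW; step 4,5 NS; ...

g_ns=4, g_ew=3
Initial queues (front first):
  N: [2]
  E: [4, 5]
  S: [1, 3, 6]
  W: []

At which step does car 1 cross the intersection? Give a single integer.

Step 1 [NS]: N:car2-GO,E:wait,S:car1-GO,W:wait | queues: N=0 E=2 S=2 W=0
Step 2 [NS]: N:empty,E:wait,S:car3-GO,W:wait | queues: N=0 E=2 S=1 W=0
Step 3 [NS]: N:empty,E:wait,S:car6-GO,W:wait | queues: N=0 E=2 S=0 W=0
Step 4 [NS]: N:empty,E:wait,S:empty,W:wait | queues: N=0 E=2 S=0 W=0
Step 5 [EW]: N:wait,E:car4-GO,S:wait,W:empty | queues: N=0 E=1 S=0 W=0
Step 6 [EW]: N:wait,E:car5-GO,S:wait,W:empty | queues: N=0 E=0 S=0 W=0
Car 1 crosses at step 1

1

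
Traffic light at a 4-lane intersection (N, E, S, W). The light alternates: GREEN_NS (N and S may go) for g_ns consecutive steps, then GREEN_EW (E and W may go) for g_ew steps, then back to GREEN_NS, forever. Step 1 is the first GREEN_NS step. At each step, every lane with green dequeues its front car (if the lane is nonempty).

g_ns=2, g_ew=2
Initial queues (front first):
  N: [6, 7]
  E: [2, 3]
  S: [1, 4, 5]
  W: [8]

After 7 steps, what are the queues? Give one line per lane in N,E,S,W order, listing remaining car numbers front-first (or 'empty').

Step 1 [NS]: N:car6-GO,E:wait,S:car1-GO,W:wait | queues: N=1 E=2 S=2 W=1
Step 2 [NS]: N:car7-GO,E:wait,S:car4-GO,W:wait | queues: N=0 E=2 S=1 W=1
Step 3 [EW]: N:wait,E:car2-GO,S:wait,W:car8-GO | queues: N=0 E=1 S=1 W=0
Step 4 [EW]: N:wait,E:car3-GO,S:wait,W:empty | queues: N=0 E=0 S=1 W=0
Step 5 [NS]: N:empty,E:wait,S:car5-GO,W:wait | queues: N=0 E=0 S=0 W=0

N: empty
E: empty
S: empty
W: empty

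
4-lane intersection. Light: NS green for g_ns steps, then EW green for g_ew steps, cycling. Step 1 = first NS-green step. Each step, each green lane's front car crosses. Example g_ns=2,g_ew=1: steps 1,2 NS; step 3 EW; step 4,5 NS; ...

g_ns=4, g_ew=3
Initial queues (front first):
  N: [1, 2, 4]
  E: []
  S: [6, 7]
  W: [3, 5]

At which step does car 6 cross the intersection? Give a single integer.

Step 1 [NS]: N:car1-GO,E:wait,S:car6-GO,W:wait | queues: N=2 E=0 S=1 W=2
Step 2 [NS]: N:car2-GO,E:wait,S:car7-GO,W:wait | queues: N=1 E=0 S=0 W=2
Step 3 [NS]: N:car4-GO,E:wait,S:empty,W:wait | queues: N=0 E=0 S=0 W=2
Step 4 [NS]: N:empty,E:wait,S:empty,W:wait | queues: N=0 E=0 S=0 W=2
Step 5 [EW]: N:wait,E:empty,S:wait,W:car3-GO | queues: N=0 E=0 S=0 W=1
Step 6 [EW]: N:wait,E:empty,S:wait,W:car5-GO | queues: N=0 E=0 S=0 W=0
Car 6 crosses at step 1

1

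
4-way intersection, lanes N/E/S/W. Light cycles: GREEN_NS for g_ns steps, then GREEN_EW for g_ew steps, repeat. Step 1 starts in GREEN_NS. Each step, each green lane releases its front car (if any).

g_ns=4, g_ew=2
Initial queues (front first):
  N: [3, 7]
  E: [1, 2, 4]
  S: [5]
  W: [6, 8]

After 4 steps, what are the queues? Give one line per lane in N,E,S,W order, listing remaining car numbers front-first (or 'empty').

Step 1 [NS]: N:car3-GO,E:wait,S:car5-GO,W:wait | queues: N=1 E=3 S=0 W=2
Step 2 [NS]: N:car7-GO,E:wait,S:empty,W:wait | queues: N=0 E=3 S=0 W=2
Step 3 [NS]: N:empty,E:wait,S:empty,W:wait | queues: N=0 E=3 S=0 W=2
Step 4 [NS]: N:empty,E:wait,S:empty,W:wait | queues: N=0 E=3 S=0 W=2

N: empty
E: 1 2 4
S: empty
W: 6 8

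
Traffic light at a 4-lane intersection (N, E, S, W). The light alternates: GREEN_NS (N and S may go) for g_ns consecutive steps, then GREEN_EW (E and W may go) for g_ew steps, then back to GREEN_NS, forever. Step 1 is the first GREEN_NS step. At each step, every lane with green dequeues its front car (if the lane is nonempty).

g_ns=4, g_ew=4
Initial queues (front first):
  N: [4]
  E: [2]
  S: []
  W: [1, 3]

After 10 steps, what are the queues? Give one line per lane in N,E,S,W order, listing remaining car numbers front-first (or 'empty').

Step 1 [NS]: N:car4-GO,E:wait,S:empty,W:wait | queues: N=0 E=1 S=0 W=2
Step 2 [NS]: N:empty,E:wait,S:empty,W:wait | queues: N=0 E=1 S=0 W=2
Step 3 [NS]: N:empty,E:wait,S:empty,W:wait | queues: N=0 E=1 S=0 W=2
Step 4 [NS]: N:empty,E:wait,S:empty,W:wait | queues: N=0 E=1 S=0 W=2
Step 5 [EW]: N:wait,E:car2-GO,S:wait,W:car1-GO | queues: N=0 E=0 S=0 W=1
Step 6 [EW]: N:wait,E:empty,S:wait,W:car3-GO | queues: N=0 E=0 S=0 W=0

N: empty
E: empty
S: empty
W: empty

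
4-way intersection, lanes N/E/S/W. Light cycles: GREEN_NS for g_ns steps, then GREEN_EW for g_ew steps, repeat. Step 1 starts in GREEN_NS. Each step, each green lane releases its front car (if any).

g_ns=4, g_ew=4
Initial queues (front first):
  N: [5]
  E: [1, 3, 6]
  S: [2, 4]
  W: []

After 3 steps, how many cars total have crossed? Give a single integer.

Step 1 [NS]: N:car5-GO,E:wait,S:car2-GO,W:wait | queues: N=0 E=3 S=1 W=0
Step 2 [NS]: N:empty,E:wait,S:car4-GO,W:wait | queues: N=0 E=3 S=0 W=0
Step 3 [NS]: N:empty,E:wait,S:empty,W:wait | queues: N=0 E=3 S=0 W=0
Cars crossed by step 3: 3

Answer: 3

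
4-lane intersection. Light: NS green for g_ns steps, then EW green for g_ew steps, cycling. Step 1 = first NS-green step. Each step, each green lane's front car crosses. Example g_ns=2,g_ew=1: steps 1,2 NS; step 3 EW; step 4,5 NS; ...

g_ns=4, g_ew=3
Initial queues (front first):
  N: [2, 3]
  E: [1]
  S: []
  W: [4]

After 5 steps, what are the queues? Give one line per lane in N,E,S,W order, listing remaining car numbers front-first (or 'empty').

Step 1 [NS]: N:car2-GO,E:wait,S:empty,W:wait | queues: N=1 E=1 S=0 W=1
Step 2 [NS]: N:car3-GO,E:wait,S:empty,W:wait | queues: N=0 E=1 S=0 W=1
Step 3 [NS]: N:empty,E:wait,S:empty,W:wait | queues: N=0 E=1 S=0 W=1
Step 4 [NS]: N:empty,E:wait,S:empty,W:wait | queues: N=0 E=1 S=0 W=1
Step 5 [EW]: N:wait,E:car1-GO,S:wait,W:car4-GO | queues: N=0 E=0 S=0 W=0

N: empty
E: empty
S: empty
W: empty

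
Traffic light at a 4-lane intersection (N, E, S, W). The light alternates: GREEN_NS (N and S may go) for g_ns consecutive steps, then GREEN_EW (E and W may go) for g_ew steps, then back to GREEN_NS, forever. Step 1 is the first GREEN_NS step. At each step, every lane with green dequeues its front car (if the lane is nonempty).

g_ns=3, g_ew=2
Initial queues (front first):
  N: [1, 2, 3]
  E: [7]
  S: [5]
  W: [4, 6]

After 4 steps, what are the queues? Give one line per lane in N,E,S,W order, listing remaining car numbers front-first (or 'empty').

Step 1 [NS]: N:car1-GO,E:wait,S:car5-GO,W:wait | queues: N=2 E=1 S=0 W=2
Step 2 [NS]: N:car2-GO,E:wait,S:empty,W:wait | queues: N=1 E=1 S=0 W=2
Step 3 [NS]: N:car3-GO,E:wait,S:empty,W:wait | queues: N=0 E=1 S=0 W=2
Step 4 [EW]: N:wait,E:car7-GO,S:wait,W:car4-GO | queues: N=0 E=0 S=0 W=1

N: empty
E: empty
S: empty
W: 6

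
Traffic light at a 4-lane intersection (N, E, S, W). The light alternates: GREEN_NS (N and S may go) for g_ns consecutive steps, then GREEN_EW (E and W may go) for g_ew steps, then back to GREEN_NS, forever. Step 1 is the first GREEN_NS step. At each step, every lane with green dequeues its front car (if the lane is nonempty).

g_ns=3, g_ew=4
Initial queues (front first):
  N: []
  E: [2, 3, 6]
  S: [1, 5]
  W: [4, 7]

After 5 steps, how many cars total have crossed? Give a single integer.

Step 1 [NS]: N:empty,E:wait,S:car1-GO,W:wait | queues: N=0 E=3 S=1 W=2
Step 2 [NS]: N:empty,E:wait,S:car5-GO,W:wait | queues: N=0 E=3 S=0 W=2
Step 3 [NS]: N:empty,E:wait,S:empty,W:wait | queues: N=0 E=3 S=0 W=2
Step 4 [EW]: N:wait,E:car2-GO,S:wait,W:car4-GO | queues: N=0 E=2 S=0 W=1
Step 5 [EW]: N:wait,E:car3-GO,S:wait,W:car7-GO | queues: N=0 E=1 S=0 W=0
Cars crossed by step 5: 6

Answer: 6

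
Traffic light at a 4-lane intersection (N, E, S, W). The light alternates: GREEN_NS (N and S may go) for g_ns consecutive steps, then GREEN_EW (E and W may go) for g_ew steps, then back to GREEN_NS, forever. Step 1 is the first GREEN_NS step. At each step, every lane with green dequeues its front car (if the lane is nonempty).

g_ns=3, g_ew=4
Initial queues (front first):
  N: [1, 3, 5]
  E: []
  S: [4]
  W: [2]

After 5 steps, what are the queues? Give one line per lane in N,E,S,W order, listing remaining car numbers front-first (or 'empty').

Step 1 [NS]: N:car1-GO,E:wait,S:car4-GO,W:wait | queues: N=2 E=0 S=0 W=1
Step 2 [NS]: N:car3-GO,E:wait,S:empty,W:wait | queues: N=1 E=0 S=0 W=1
Step 3 [NS]: N:car5-GO,E:wait,S:empty,W:wait | queues: N=0 E=0 S=0 W=1
Step 4 [EW]: N:wait,E:empty,S:wait,W:car2-GO | queues: N=0 E=0 S=0 W=0

N: empty
E: empty
S: empty
W: empty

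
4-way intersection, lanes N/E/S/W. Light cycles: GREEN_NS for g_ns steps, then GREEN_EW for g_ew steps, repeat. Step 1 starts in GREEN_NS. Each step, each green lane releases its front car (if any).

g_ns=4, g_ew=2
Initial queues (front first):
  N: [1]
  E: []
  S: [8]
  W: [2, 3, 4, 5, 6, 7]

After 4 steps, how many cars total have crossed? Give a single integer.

Answer: 2

Derivation:
Step 1 [NS]: N:car1-GO,E:wait,S:car8-GO,W:wait | queues: N=0 E=0 S=0 W=6
Step 2 [NS]: N:empty,E:wait,S:empty,W:wait | queues: N=0 E=0 S=0 W=6
Step 3 [NS]: N:empty,E:wait,S:empty,W:wait | queues: N=0 E=0 S=0 W=6
Step 4 [NS]: N:empty,E:wait,S:empty,W:wait | queues: N=0 E=0 S=0 W=6
Cars crossed by step 4: 2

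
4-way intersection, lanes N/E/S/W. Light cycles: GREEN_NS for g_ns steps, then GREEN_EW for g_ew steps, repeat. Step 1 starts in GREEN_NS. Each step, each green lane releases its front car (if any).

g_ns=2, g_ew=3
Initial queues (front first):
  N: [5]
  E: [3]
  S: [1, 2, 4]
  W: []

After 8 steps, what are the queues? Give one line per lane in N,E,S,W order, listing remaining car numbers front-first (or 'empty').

Step 1 [NS]: N:car5-GO,E:wait,S:car1-GO,W:wait | queues: N=0 E=1 S=2 W=0
Step 2 [NS]: N:empty,E:wait,S:car2-GO,W:wait | queues: N=0 E=1 S=1 W=0
Step 3 [EW]: N:wait,E:car3-GO,S:wait,W:empty | queues: N=0 E=0 S=1 W=0
Step 4 [EW]: N:wait,E:empty,S:wait,W:empty | queues: N=0 E=0 S=1 W=0
Step 5 [EW]: N:wait,E:empty,S:wait,W:empty | queues: N=0 E=0 S=1 W=0
Step 6 [NS]: N:empty,E:wait,S:car4-GO,W:wait | queues: N=0 E=0 S=0 W=0

N: empty
E: empty
S: empty
W: empty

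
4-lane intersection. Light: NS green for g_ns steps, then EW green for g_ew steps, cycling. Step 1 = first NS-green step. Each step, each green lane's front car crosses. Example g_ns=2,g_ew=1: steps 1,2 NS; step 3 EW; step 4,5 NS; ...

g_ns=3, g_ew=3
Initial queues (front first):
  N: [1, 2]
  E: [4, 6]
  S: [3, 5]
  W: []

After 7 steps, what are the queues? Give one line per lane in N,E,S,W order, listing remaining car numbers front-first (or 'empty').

Step 1 [NS]: N:car1-GO,E:wait,S:car3-GO,W:wait | queues: N=1 E=2 S=1 W=0
Step 2 [NS]: N:car2-GO,E:wait,S:car5-GO,W:wait | queues: N=0 E=2 S=0 W=0
Step 3 [NS]: N:empty,E:wait,S:empty,W:wait | queues: N=0 E=2 S=0 W=0
Step 4 [EW]: N:wait,E:car4-GO,S:wait,W:empty | queues: N=0 E=1 S=0 W=0
Step 5 [EW]: N:wait,E:car6-GO,S:wait,W:empty | queues: N=0 E=0 S=0 W=0

N: empty
E: empty
S: empty
W: empty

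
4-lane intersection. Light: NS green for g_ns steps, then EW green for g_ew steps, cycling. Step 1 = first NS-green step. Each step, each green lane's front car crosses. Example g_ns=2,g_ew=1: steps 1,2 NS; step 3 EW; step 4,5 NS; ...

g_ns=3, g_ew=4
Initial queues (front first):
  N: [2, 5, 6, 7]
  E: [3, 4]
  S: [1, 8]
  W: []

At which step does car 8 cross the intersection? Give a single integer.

Step 1 [NS]: N:car2-GO,E:wait,S:car1-GO,W:wait | queues: N=3 E=2 S=1 W=0
Step 2 [NS]: N:car5-GO,E:wait,S:car8-GO,W:wait | queues: N=2 E=2 S=0 W=0
Step 3 [NS]: N:car6-GO,E:wait,S:empty,W:wait | queues: N=1 E=2 S=0 W=0
Step 4 [EW]: N:wait,E:car3-GO,S:wait,W:empty | queues: N=1 E=1 S=0 W=0
Step 5 [EW]: N:wait,E:car4-GO,S:wait,W:empty | queues: N=1 E=0 S=0 W=0
Step 6 [EW]: N:wait,E:empty,S:wait,W:empty | queues: N=1 E=0 S=0 W=0
Step 7 [EW]: N:wait,E:empty,S:wait,W:empty | queues: N=1 E=0 S=0 W=0
Step 8 [NS]: N:car7-GO,E:wait,S:empty,W:wait | queues: N=0 E=0 S=0 W=0
Car 8 crosses at step 2

2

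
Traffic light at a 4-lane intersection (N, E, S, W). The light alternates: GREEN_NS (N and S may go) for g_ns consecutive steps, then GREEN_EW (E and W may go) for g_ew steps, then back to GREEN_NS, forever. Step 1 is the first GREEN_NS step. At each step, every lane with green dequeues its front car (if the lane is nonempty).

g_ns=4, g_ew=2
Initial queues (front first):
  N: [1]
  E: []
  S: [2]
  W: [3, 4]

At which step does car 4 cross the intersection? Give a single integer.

Step 1 [NS]: N:car1-GO,E:wait,S:car2-GO,W:wait | queues: N=0 E=0 S=0 W=2
Step 2 [NS]: N:empty,E:wait,S:empty,W:wait | queues: N=0 E=0 S=0 W=2
Step 3 [NS]: N:empty,E:wait,S:empty,W:wait | queues: N=0 E=0 S=0 W=2
Step 4 [NS]: N:empty,E:wait,S:empty,W:wait | queues: N=0 E=0 S=0 W=2
Step 5 [EW]: N:wait,E:empty,S:wait,W:car3-GO | queues: N=0 E=0 S=0 W=1
Step 6 [EW]: N:wait,E:empty,S:wait,W:car4-GO | queues: N=0 E=0 S=0 W=0
Car 4 crosses at step 6

6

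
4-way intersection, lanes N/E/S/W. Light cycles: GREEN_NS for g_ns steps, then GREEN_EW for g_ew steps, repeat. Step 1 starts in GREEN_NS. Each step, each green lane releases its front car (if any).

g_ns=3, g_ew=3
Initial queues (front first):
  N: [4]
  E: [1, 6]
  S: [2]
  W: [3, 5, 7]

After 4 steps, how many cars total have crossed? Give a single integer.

Step 1 [NS]: N:car4-GO,E:wait,S:car2-GO,W:wait | queues: N=0 E=2 S=0 W=3
Step 2 [NS]: N:empty,E:wait,S:empty,W:wait | queues: N=0 E=2 S=0 W=3
Step 3 [NS]: N:empty,E:wait,S:empty,W:wait | queues: N=0 E=2 S=0 W=3
Step 4 [EW]: N:wait,E:car1-GO,S:wait,W:car3-GO | queues: N=0 E=1 S=0 W=2
Cars crossed by step 4: 4

Answer: 4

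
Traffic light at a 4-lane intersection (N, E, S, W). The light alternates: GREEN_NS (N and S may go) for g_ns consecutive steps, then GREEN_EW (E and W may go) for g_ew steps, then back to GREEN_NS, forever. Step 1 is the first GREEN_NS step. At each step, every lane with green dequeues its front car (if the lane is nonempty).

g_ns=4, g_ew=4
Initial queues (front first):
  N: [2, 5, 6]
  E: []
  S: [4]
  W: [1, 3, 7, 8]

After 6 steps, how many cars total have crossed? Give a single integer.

Step 1 [NS]: N:car2-GO,E:wait,S:car4-GO,W:wait | queues: N=2 E=0 S=0 W=4
Step 2 [NS]: N:car5-GO,E:wait,S:empty,W:wait | queues: N=1 E=0 S=0 W=4
Step 3 [NS]: N:car6-GO,E:wait,S:empty,W:wait | queues: N=0 E=0 S=0 W=4
Step 4 [NS]: N:empty,E:wait,S:empty,W:wait | queues: N=0 E=0 S=0 W=4
Step 5 [EW]: N:wait,E:empty,S:wait,W:car1-GO | queues: N=0 E=0 S=0 W=3
Step 6 [EW]: N:wait,E:empty,S:wait,W:car3-GO | queues: N=0 E=0 S=0 W=2
Cars crossed by step 6: 6

Answer: 6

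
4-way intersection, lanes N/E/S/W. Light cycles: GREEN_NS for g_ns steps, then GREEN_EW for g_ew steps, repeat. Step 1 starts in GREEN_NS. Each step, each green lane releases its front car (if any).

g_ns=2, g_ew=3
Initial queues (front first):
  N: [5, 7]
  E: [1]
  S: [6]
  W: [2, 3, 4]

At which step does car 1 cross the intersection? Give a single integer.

Step 1 [NS]: N:car5-GO,E:wait,S:car6-GO,W:wait | queues: N=1 E=1 S=0 W=3
Step 2 [NS]: N:car7-GO,E:wait,S:empty,W:wait | queues: N=0 E=1 S=0 W=3
Step 3 [EW]: N:wait,E:car1-GO,S:wait,W:car2-GO | queues: N=0 E=0 S=0 W=2
Step 4 [EW]: N:wait,E:empty,S:wait,W:car3-GO | queues: N=0 E=0 S=0 W=1
Step 5 [EW]: N:wait,E:empty,S:wait,W:car4-GO | queues: N=0 E=0 S=0 W=0
Car 1 crosses at step 3

3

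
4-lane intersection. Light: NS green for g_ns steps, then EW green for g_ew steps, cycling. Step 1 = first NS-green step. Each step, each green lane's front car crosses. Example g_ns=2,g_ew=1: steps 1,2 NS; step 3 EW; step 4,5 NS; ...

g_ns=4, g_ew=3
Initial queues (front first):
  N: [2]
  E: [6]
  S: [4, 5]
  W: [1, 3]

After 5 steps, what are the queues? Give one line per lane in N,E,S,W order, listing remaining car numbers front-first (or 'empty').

Step 1 [NS]: N:car2-GO,E:wait,S:car4-GO,W:wait | queues: N=0 E=1 S=1 W=2
Step 2 [NS]: N:empty,E:wait,S:car5-GO,W:wait | queues: N=0 E=1 S=0 W=2
Step 3 [NS]: N:empty,E:wait,S:empty,W:wait | queues: N=0 E=1 S=0 W=2
Step 4 [NS]: N:empty,E:wait,S:empty,W:wait | queues: N=0 E=1 S=0 W=2
Step 5 [EW]: N:wait,E:car6-GO,S:wait,W:car1-GO | queues: N=0 E=0 S=0 W=1

N: empty
E: empty
S: empty
W: 3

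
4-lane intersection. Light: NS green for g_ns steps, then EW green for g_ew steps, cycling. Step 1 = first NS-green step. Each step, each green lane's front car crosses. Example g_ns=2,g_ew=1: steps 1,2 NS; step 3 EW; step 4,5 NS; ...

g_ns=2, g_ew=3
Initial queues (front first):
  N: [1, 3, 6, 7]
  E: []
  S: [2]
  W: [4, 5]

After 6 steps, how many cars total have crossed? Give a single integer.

Answer: 6

Derivation:
Step 1 [NS]: N:car1-GO,E:wait,S:car2-GO,W:wait | queues: N=3 E=0 S=0 W=2
Step 2 [NS]: N:car3-GO,E:wait,S:empty,W:wait | queues: N=2 E=0 S=0 W=2
Step 3 [EW]: N:wait,E:empty,S:wait,W:car4-GO | queues: N=2 E=0 S=0 W=1
Step 4 [EW]: N:wait,E:empty,S:wait,W:car5-GO | queues: N=2 E=0 S=0 W=0
Step 5 [EW]: N:wait,E:empty,S:wait,W:empty | queues: N=2 E=0 S=0 W=0
Step 6 [NS]: N:car6-GO,E:wait,S:empty,W:wait | queues: N=1 E=0 S=0 W=0
Cars crossed by step 6: 6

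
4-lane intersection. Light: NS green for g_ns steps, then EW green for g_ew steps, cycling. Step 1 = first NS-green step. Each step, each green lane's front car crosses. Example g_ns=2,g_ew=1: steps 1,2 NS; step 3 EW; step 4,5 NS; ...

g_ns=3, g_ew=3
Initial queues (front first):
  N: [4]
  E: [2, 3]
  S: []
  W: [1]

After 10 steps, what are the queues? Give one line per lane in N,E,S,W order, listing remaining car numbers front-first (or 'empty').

Step 1 [NS]: N:car4-GO,E:wait,S:empty,W:wait | queues: N=0 E=2 S=0 W=1
Step 2 [NS]: N:empty,E:wait,S:empty,W:wait | queues: N=0 E=2 S=0 W=1
Step 3 [NS]: N:empty,E:wait,S:empty,W:wait | queues: N=0 E=2 S=0 W=1
Step 4 [EW]: N:wait,E:car2-GO,S:wait,W:car1-GO | queues: N=0 E=1 S=0 W=0
Step 5 [EW]: N:wait,E:car3-GO,S:wait,W:empty | queues: N=0 E=0 S=0 W=0

N: empty
E: empty
S: empty
W: empty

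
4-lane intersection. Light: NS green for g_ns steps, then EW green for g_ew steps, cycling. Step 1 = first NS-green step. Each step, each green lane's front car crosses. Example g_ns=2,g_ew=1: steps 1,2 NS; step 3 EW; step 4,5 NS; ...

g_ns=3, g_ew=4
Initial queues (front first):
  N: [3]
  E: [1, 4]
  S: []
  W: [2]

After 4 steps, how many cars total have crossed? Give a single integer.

Answer: 3

Derivation:
Step 1 [NS]: N:car3-GO,E:wait,S:empty,W:wait | queues: N=0 E=2 S=0 W=1
Step 2 [NS]: N:empty,E:wait,S:empty,W:wait | queues: N=0 E=2 S=0 W=1
Step 3 [NS]: N:empty,E:wait,S:empty,W:wait | queues: N=0 E=2 S=0 W=1
Step 4 [EW]: N:wait,E:car1-GO,S:wait,W:car2-GO | queues: N=0 E=1 S=0 W=0
Cars crossed by step 4: 3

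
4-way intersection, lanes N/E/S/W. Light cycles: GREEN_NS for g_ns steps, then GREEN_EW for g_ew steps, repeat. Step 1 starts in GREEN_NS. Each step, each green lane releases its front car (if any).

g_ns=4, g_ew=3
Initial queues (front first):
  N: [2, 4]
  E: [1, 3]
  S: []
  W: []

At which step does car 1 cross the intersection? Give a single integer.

Step 1 [NS]: N:car2-GO,E:wait,S:empty,W:wait | queues: N=1 E=2 S=0 W=0
Step 2 [NS]: N:car4-GO,E:wait,S:empty,W:wait | queues: N=0 E=2 S=0 W=0
Step 3 [NS]: N:empty,E:wait,S:empty,W:wait | queues: N=0 E=2 S=0 W=0
Step 4 [NS]: N:empty,E:wait,S:empty,W:wait | queues: N=0 E=2 S=0 W=0
Step 5 [EW]: N:wait,E:car1-GO,S:wait,W:empty | queues: N=0 E=1 S=0 W=0
Step 6 [EW]: N:wait,E:car3-GO,S:wait,W:empty | queues: N=0 E=0 S=0 W=0
Car 1 crosses at step 5

5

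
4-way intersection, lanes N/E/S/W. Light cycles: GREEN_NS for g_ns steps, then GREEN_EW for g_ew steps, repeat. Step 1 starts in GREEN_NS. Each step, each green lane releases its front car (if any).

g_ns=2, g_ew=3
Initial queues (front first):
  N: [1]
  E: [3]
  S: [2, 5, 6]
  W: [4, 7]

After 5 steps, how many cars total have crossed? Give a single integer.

Answer: 6

Derivation:
Step 1 [NS]: N:car1-GO,E:wait,S:car2-GO,W:wait | queues: N=0 E=1 S=2 W=2
Step 2 [NS]: N:empty,E:wait,S:car5-GO,W:wait | queues: N=0 E=1 S=1 W=2
Step 3 [EW]: N:wait,E:car3-GO,S:wait,W:car4-GO | queues: N=0 E=0 S=1 W=1
Step 4 [EW]: N:wait,E:empty,S:wait,W:car7-GO | queues: N=0 E=0 S=1 W=0
Step 5 [EW]: N:wait,E:empty,S:wait,W:empty | queues: N=0 E=0 S=1 W=0
Cars crossed by step 5: 6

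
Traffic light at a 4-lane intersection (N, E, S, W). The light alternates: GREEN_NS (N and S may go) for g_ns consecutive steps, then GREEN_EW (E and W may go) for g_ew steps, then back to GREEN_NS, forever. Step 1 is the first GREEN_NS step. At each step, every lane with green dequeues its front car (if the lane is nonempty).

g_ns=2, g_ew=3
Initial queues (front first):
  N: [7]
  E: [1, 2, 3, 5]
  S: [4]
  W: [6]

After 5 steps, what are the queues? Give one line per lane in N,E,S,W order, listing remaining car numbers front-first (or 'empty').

Step 1 [NS]: N:car7-GO,E:wait,S:car4-GO,W:wait | queues: N=0 E=4 S=0 W=1
Step 2 [NS]: N:empty,E:wait,S:empty,W:wait | queues: N=0 E=4 S=0 W=1
Step 3 [EW]: N:wait,E:car1-GO,S:wait,W:car6-GO | queues: N=0 E=3 S=0 W=0
Step 4 [EW]: N:wait,E:car2-GO,S:wait,W:empty | queues: N=0 E=2 S=0 W=0
Step 5 [EW]: N:wait,E:car3-GO,S:wait,W:empty | queues: N=0 E=1 S=0 W=0

N: empty
E: 5
S: empty
W: empty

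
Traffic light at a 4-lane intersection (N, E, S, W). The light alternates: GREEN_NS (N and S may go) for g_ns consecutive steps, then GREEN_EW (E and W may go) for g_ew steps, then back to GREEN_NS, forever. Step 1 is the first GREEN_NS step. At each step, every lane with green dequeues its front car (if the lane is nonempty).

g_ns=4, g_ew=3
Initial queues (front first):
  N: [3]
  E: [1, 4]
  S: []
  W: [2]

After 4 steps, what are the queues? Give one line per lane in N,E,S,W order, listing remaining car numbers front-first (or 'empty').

Step 1 [NS]: N:car3-GO,E:wait,S:empty,W:wait | queues: N=0 E=2 S=0 W=1
Step 2 [NS]: N:empty,E:wait,S:empty,W:wait | queues: N=0 E=2 S=0 W=1
Step 3 [NS]: N:empty,E:wait,S:empty,W:wait | queues: N=0 E=2 S=0 W=1
Step 4 [NS]: N:empty,E:wait,S:empty,W:wait | queues: N=0 E=2 S=0 W=1

N: empty
E: 1 4
S: empty
W: 2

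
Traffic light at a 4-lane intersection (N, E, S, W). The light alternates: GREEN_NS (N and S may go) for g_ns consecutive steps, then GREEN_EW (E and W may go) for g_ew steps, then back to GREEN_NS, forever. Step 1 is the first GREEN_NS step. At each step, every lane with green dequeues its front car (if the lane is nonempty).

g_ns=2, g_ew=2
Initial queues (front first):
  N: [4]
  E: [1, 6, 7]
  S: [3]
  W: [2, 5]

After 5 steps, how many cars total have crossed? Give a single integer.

Step 1 [NS]: N:car4-GO,E:wait,S:car3-GO,W:wait | queues: N=0 E=3 S=0 W=2
Step 2 [NS]: N:empty,E:wait,S:empty,W:wait | queues: N=0 E=3 S=0 W=2
Step 3 [EW]: N:wait,E:car1-GO,S:wait,W:car2-GO | queues: N=0 E=2 S=0 W=1
Step 4 [EW]: N:wait,E:car6-GO,S:wait,W:car5-GO | queues: N=0 E=1 S=0 W=0
Step 5 [NS]: N:empty,E:wait,S:empty,W:wait | queues: N=0 E=1 S=0 W=0
Cars crossed by step 5: 6

Answer: 6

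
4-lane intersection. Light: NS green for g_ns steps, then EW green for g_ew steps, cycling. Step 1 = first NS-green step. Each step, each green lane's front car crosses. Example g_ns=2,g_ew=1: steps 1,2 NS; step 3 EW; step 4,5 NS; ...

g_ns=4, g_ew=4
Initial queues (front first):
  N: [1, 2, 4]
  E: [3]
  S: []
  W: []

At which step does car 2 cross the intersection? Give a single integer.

Step 1 [NS]: N:car1-GO,E:wait,S:empty,W:wait | queues: N=2 E=1 S=0 W=0
Step 2 [NS]: N:car2-GO,E:wait,S:empty,W:wait | queues: N=1 E=1 S=0 W=0
Step 3 [NS]: N:car4-GO,E:wait,S:empty,W:wait | queues: N=0 E=1 S=0 W=0
Step 4 [NS]: N:empty,E:wait,S:empty,W:wait | queues: N=0 E=1 S=0 W=0
Step 5 [EW]: N:wait,E:car3-GO,S:wait,W:empty | queues: N=0 E=0 S=0 W=0
Car 2 crosses at step 2

2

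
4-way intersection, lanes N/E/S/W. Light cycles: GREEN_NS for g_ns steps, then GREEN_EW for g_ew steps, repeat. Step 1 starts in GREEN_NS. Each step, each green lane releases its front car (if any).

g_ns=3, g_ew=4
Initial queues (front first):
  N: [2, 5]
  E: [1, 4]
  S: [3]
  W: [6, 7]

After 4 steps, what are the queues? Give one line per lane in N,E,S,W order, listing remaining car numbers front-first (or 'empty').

Step 1 [NS]: N:car2-GO,E:wait,S:car3-GO,W:wait | queues: N=1 E=2 S=0 W=2
Step 2 [NS]: N:car5-GO,E:wait,S:empty,W:wait | queues: N=0 E=2 S=0 W=2
Step 3 [NS]: N:empty,E:wait,S:empty,W:wait | queues: N=0 E=2 S=0 W=2
Step 4 [EW]: N:wait,E:car1-GO,S:wait,W:car6-GO | queues: N=0 E=1 S=0 W=1

N: empty
E: 4
S: empty
W: 7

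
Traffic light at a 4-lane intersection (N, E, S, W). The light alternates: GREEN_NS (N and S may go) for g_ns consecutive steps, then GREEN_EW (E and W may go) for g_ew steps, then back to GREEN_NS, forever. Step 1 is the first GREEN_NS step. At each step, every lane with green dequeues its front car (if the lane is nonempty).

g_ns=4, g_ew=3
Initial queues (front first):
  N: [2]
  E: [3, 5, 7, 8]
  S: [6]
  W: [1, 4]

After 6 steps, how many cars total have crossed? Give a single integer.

Step 1 [NS]: N:car2-GO,E:wait,S:car6-GO,W:wait | queues: N=0 E=4 S=0 W=2
Step 2 [NS]: N:empty,E:wait,S:empty,W:wait | queues: N=0 E=4 S=0 W=2
Step 3 [NS]: N:empty,E:wait,S:empty,W:wait | queues: N=0 E=4 S=0 W=2
Step 4 [NS]: N:empty,E:wait,S:empty,W:wait | queues: N=0 E=4 S=0 W=2
Step 5 [EW]: N:wait,E:car3-GO,S:wait,W:car1-GO | queues: N=0 E=3 S=0 W=1
Step 6 [EW]: N:wait,E:car5-GO,S:wait,W:car4-GO | queues: N=0 E=2 S=0 W=0
Cars crossed by step 6: 6

Answer: 6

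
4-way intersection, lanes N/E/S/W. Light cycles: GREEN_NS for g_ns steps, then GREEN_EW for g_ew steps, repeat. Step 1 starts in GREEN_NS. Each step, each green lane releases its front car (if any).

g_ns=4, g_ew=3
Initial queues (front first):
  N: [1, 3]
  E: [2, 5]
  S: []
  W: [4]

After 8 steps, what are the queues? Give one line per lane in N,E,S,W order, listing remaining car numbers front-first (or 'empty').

Step 1 [NS]: N:car1-GO,E:wait,S:empty,W:wait | queues: N=1 E=2 S=0 W=1
Step 2 [NS]: N:car3-GO,E:wait,S:empty,W:wait | queues: N=0 E=2 S=0 W=1
Step 3 [NS]: N:empty,E:wait,S:empty,W:wait | queues: N=0 E=2 S=0 W=1
Step 4 [NS]: N:empty,E:wait,S:empty,W:wait | queues: N=0 E=2 S=0 W=1
Step 5 [EW]: N:wait,E:car2-GO,S:wait,W:car4-GO | queues: N=0 E=1 S=0 W=0
Step 6 [EW]: N:wait,E:car5-GO,S:wait,W:empty | queues: N=0 E=0 S=0 W=0

N: empty
E: empty
S: empty
W: empty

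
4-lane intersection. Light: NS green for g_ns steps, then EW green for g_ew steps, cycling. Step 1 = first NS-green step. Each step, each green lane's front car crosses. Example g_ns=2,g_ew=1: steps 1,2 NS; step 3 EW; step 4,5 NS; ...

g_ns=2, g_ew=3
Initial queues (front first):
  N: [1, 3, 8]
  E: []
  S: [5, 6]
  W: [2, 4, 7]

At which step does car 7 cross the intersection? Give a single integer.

Step 1 [NS]: N:car1-GO,E:wait,S:car5-GO,W:wait | queues: N=2 E=0 S=1 W=3
Step 2 [NS]: N:car3-GO,E:wait,S:car6-GO,W:wait | queues: N=1 E=0 S=0 W=3
Step 3 [EW]: N:wait,E:empty,S:wait,W:car2-GO | queues: N=1 E=0 S=0 W=2
Step 4 [EW]: N:wait,E:empty,S:wait,W:car4-GO | queues: N=1 E=0 S=0 W=1
Step 5 [EW]: N:wait,E:empty,S:wait,W:car7-GO | queues: N=1 E=0 S=0 W=0
Step 6 [NS]: N:car8-GO,E:wait,S:empty,W:wait | queues: N=0 E=0 S=0 W=0
Car 7 crosses at step 5

5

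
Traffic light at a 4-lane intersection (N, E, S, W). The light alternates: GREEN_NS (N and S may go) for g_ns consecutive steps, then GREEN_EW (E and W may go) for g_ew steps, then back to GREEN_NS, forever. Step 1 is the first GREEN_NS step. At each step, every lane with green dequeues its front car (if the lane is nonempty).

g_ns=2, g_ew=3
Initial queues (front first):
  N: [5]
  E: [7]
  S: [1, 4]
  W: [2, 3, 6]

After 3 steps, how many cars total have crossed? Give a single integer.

Step 1 [NS]: N:car5-GO,E:wait,S:car1-GO,W:wait | queues: N=0 E=1 S=1 W=3
Step 2 [NS]: N:empty,E:wait,S:car4-GO,W:wait | queues: N=0 E=1 S=0 W=3
Step 3 [EW]: N:wait,E:car7-GO,S:wait,W:car2-GO | queues: N=0 E=0 S=0 W=2
Cars crossed by step 3: 5

Answer: 5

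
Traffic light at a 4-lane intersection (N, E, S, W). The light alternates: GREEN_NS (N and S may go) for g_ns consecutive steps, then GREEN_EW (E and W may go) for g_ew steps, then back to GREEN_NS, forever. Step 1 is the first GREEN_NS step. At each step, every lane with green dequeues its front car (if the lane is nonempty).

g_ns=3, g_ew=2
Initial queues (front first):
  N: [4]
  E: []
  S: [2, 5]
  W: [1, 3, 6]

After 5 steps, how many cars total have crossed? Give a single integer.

Answer: 5

Derivation:
Step 1 [NS]: N:car4-GO,E:wait,S:car2-GO,W:wait | queues: N=0 E=0 S=1 W=3
Step 2 [NS]: N:empty,E:wait,S:car5-GO,W:wait | queues: N=0 E=0 S=0 W=3
Step 3 [NS]: N:empty,E:wait,S:empty,W:wait | queues: N=0 E=0 S=0 W=3
Step 4 [EW]: N:wait,E:empty,S:wait,W:car1-GO | queues: N=0 E=0 S=0 W=2
Step 5 [EW]: N:wait,E:empty,S:wait,W:car3-GO | queues: N=0 E=0 S=0 W=1
Cars crossed by step 5: 5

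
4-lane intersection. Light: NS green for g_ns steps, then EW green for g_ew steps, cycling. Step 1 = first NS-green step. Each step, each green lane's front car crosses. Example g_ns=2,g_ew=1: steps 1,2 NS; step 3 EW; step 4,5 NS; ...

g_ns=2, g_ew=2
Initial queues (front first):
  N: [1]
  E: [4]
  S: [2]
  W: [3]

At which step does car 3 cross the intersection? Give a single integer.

Step 1 [NS]: N:car1-GO,E:wait,S:car2-GO,W:wait | queues: N=0 E=1 S=0 W=1
Step 2 [NS]: N:empty,E:wait,S:empty,W:wait | queues: N=0 E=1 S=0 W=1
Step 3 [EW]: N:wait,E:car4-GO,S:wait,W:car3-GO | queues: N=0 E=0 S=0 W=0
Car 3 crosses at step 3

3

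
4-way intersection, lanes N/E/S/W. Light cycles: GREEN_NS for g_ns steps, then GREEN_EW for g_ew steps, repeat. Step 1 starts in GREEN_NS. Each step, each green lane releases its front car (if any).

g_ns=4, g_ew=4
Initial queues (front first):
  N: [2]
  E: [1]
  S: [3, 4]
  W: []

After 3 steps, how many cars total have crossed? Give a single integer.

Answer: 3

Derivation:
Step 1 [NS]: N:car2-GO,E:wait,S:car3-GO,W:wait | queues: N=0 E=1 S=1 W=0
Step 2 [NS]: N:empty,E:wait,S:car4-GO,W:wait | queues: N=0 E=1 S=0 W=0
Step 3 [NS]: N:empty,E:wait,S:empty,W:wait | queues: N=0 E=1 S=0 W=0
Cars crossed by step 3: 3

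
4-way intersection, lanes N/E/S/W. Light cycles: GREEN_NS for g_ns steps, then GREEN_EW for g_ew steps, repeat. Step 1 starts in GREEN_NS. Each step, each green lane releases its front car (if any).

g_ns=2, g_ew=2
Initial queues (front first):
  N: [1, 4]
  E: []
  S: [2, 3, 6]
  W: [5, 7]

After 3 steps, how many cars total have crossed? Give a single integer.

Answer: 5

Derivation:
Step 1 [NS]: N:car1-GO,E:wait,S:car2-GO,W:wait | queues: N=1 E=0 S=2 W=2
Step 2 [NS]: N:car4-GO,E:wait,S:car3-GO,W:wait | queues: N=0 E=0 S=1 W=2
Step 3 [EW]: N:wait,E:empty,S:wait,W:car5-GO | queues: N=0 E=0 S=1 W=1
Cars crossed by step 3: 5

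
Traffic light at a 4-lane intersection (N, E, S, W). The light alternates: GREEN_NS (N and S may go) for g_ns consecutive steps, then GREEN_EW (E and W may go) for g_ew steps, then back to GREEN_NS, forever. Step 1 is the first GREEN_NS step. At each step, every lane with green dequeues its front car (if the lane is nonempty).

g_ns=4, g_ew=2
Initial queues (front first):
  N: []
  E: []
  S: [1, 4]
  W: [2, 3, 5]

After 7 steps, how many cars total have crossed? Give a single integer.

Step 1 [NS]: N:empty,E:wait,S:car1-GO,W:wait | queues: N=0 E=0 S=1 W=3
Step 2 [NS]: N:empty,E:wait,S:car4-GO,W:wait | queues: N=0 E=0 S=0 W=3
Step 3 [NS]: N:empty,E:wait,S:empty,W:wait | queues: N=0 E=0 S=0 W=3
Step 4 [NS]: N:empty,E:wait,S:empty,W:wait | queues: N=0 E=0 S=0 W=3
Step 5 [EW]: N:wait,E:empty,S:wait,W:car2-GO | queues: N=0 E=0 S=0 W=2
Step 6 [EW]: N:wait,E:empty,S:wait,W:car3-GO | queues: N=0 E=0 S=0 W=1
Step 7 [NS]: N:empty,E:wait,S:empty,W:wait | queues: N=0 E=0 S=0 W=1
Cars crossed by step 7: 4

Answer: 4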